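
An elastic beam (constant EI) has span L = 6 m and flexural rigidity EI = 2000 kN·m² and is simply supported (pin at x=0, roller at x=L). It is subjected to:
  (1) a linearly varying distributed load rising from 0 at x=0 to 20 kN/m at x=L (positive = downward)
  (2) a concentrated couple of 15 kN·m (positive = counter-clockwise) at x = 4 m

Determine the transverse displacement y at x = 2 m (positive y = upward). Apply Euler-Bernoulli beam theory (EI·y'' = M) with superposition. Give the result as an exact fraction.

y(2) = -143/1800 m

Load 1 — triangular load w₀=20 kN/m (0→w₀ over full span):
  y_1 = -w₀x(7L⁴-10L²x²+3x⁴)/(360LEI) = -20·2·(7·6⁴-10·6²·2²+3·2⁴)/(360·6·2000) = -16/225 m
Load 2 — applied couple M₀=15 kN·m at a=4 m (b=L-a=2):
  y_2 = (M₀x³/(6L)+C₁x)/EI  [x≤a] with C₁=M₀(3b²-L²)/(6L)=-10 = (15·2³/(6·6)+(-10)·2)/2000 = -1/120 m
Superposition: y = Σ y_i = -143/1800 m ≈ -0.079444 m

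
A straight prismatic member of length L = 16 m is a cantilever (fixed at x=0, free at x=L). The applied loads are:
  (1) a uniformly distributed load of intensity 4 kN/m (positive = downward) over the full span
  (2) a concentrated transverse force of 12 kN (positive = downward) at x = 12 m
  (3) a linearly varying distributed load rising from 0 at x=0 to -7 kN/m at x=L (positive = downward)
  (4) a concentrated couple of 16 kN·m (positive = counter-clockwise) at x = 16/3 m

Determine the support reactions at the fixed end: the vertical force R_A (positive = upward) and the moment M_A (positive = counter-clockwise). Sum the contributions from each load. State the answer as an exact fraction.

R_A = 20 kN, M_A = 128/3 kN·m

Load 1 — uniform load w=4 kN/m over full span:
  R_A = wL = 4·16 = 64 kN
  M_A = wL²/2 = 4·16²/2 = 512 kN·m
Load 2 — point force P=12 kN at a=12 m (b=L-a=4):
  R_A = P = 12 kN
  M_A = Pa = 12·12 = 144 kN·m
Load 3 — triangular load w₀=-7 kN/m (0→w₀ over full span):
  R_A = w₀L/2 = (-7)·16/2 = -56 kN
  M_A = w₀L²/3 = (-7)·16²/3 = -1792/3 kN·m
Load 4 — applied couple M₀=16 kN·m at a=16/3 m (b=L-a=32/3):
  R_A = 0 kN
  M_A = -M₀ = -16 kN·m
Superposition: R_A = 20 kN, M_A = 128/3 kN·m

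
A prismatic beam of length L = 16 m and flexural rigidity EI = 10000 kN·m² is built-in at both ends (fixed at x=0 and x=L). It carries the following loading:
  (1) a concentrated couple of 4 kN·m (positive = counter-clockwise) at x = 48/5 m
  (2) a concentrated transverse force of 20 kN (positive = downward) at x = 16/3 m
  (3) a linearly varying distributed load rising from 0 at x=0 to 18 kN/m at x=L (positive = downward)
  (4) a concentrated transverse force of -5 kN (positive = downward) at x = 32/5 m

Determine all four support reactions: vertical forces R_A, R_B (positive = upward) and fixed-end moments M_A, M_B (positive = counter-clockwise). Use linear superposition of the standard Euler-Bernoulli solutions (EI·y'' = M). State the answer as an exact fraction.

R_A = 37216/675 kN, M_A = 128768/675 kN·m, R_B = 70109/675 kN, M_B = -166012/675 kN·m

Load 1 — applied couple M₀=4 kN·m at a=48/5 m (b=L-a=32/5):
  R_A = 6M₀ab/L³ = 6·4·(48/5)·(32/5)/16³ = 9/25 kN
  M_A = M₀b(2a-b)/L² = 4·(32/5)·(2·(48/5)-(32/5))/16² = 32/25 kN·m
  R_B = -6M₀ab/L³ = -6·4·(48/5)·(32/5)/16³ = -9/25 kN
  M_B = M₀a(2b-a)/L² = 4·(48/5)·(2·(32/5)-(48/5))/16² = 12/25 kN·m
Load 2 — point force P=20 kN at a=16/3 m (b=L-a=32/3):
  R_A = Pb²(3a+b)/L³ = 20·(32/3)²·(3·(16/3)+(32/3))/16³ = 400/27 kN
  M_A = Pab²/L² = 20·(16/3)·(32/3)²/16² = 1280/27 kN·m
  R_B = Pa²(a+3b)/L³ = 20·(16/3)²·((16/3)+3·(32/3))/16³ = 140/27 kN
  M_B = -Pa²b/L² = -20·(16/3)²·(32/3)/16² = -640/27 kN·m
Load 3 — triangular load w₀=18 kN/m (0→w₀ over full span):
  R_A = 3w₀L/20 = 3·18·16/20 = 216/5 kN
  M_A = w₀L²/30 = 18·16²/30 = 768/5 kN·m
  R_B = 7w₀L/20 = 7·18·16/20 = 504/5 kN
  M_B = -w₀L²/20 = -18·16²/20 = -1152/5 kN·m
Load 4 — point force P=-5 kN at a=32/5 m (b=L-a=48/5):
  R_A = Pb²(3a+b)/L³ = (-5)·(48/5)²·(3·(32/5)+(48/5))/16³ = -81/25 kN
  M_A = Pab²/L² = (-5)·(32/5)·(48/5)²/16² = -288/25 kN·m
  R_B = Pa²(a+3b)/L³ = (-5)·(32/5)²·((32/5)+3·(48/5))/16³ = -44/25 kN
  M_B = -Pa²b/L² = -(-5)·(32/5)²·(48/5)/16² = 192/25 kN·m
Superposition: R_A = 37216/675 kN, M_A = 128768/675 kN·m, R_B = 70109/675 kN, M_B = -166012/675 kN·m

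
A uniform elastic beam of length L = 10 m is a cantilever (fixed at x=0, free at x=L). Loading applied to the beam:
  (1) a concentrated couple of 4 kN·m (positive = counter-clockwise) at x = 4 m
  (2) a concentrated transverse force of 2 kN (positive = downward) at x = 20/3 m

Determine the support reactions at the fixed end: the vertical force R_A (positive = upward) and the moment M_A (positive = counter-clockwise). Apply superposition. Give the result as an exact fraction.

R_A = 2 kN, M_A = 28/3 kN·m

Load 1 — applied couple M₀=4 kN·m at a=4 m (b=L-a=6):
  R_A = 0 kN
  M_A = -M₀ = -4 kN·m
Load 2 — point force P=2 kN at a=20/3 m (b=L-a=10/3):
  R_A = P = 2 kN
  M_A = Pa = 2·(20/3) = 40/3 kN·m
Superposition: R_A = 2 kN, M_A = 28/3 kN·m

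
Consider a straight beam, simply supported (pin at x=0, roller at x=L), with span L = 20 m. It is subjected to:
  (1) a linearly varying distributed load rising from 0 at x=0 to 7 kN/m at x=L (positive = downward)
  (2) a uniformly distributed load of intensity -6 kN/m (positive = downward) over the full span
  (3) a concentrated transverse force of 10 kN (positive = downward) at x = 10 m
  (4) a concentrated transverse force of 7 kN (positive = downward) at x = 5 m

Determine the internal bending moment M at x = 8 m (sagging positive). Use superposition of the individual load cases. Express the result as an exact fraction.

Load 1 — triangular load w₀=7 kN/m (0→w₀ over full span):
  M_1 = w₀Lx/6 - w₀x³/(6L) = 7·20·8/6 - 7·8³/(6·20) = 784/5 kN·m
Load 2 — uniform load w=-6 kN/m over full span:
  M_2 = wx(L-x)/2 = (-6)·8·(20-8)/2 = -288 kN·m
Load 3 — point force P=10 kN at a=10 m (b=L-a=10):
  M_3 = Pbx/L  [x≤a] = 10·10·8/20 = 40 kN·m
Load 4 — point force P=7 kN at a=5 m (b=L-a=15):
  M_4 = Pa(L-x)/L  [x>a] = 7·5·(20-8)/20 = 21 kN·m
Superposition: M = Σ M_i = -351/5 kN·m ≈ -70.200000 kN·m

M(8) = -351/5 kN·m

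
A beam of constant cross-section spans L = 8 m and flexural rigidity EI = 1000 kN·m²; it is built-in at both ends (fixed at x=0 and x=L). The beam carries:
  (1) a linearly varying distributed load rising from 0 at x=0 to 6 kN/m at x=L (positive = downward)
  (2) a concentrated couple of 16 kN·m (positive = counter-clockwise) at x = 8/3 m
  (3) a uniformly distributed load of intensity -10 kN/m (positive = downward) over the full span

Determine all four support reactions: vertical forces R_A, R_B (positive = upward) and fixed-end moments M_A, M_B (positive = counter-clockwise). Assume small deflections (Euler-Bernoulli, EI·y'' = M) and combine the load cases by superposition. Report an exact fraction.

Load 1 — triangular load w₀=6 kN/m (0→w₀ over full span):
  R_A = 3w₀L/20 = 3·6·8/20 = 36/5 kN
  M_A = w₀L²/30 = 6·8²/30 = 64/5 kN·m
  R_B = 7w₀L/20 = 7·6·8/20 = 84/5 kN
  M_B = -w₀L²/20 = -6·8²/20 = -96/5 kN·m
Load 2 — applied couple M₀=16 kN·m at a=8/3 m (b=L-a=16/3):
  R_A = 6M₀ab/L³ = 6·16·(8/3)·(16/3)/8³ = 8/3 kN
  M_A = M₀b(2a-b)/L² = 16·(16/3)·(2·(8/3)-(16/3))/8² = 0 kN·m
  R_B = -6M₀ab/L³ = -6·16·(8/3)·(16/3)/8³ = -8/3 kN
  M_B = M₀a(2b-a)/L² = 16·(8/3)·(2·(16/3)-(8/3))/8² = 16/3 kN·m
Load 3 — uniform load w=-10 kN/m over full span:
  R_A = wL/2 = (-10)·8/2 = -40 kN
  M_A = wL²/12 = (-10)·8²/12 = -160/3 kN·m
  R_B = wL/2 = (-10)·8/2 = -40 kN
  M_B = -wL²/12 = -(-10)·8²/12 = 160/3 kN·m
Superposition: R_A = -452/15 kN, M_A = -608/15 kN·m, R_B = -388/15 kN, M_B = 592/15 kN·m

R_A = -452/15 kN, M_A = -608/15 kN·m, R_B = -388/15 kN, M_B = 592/15 kN·m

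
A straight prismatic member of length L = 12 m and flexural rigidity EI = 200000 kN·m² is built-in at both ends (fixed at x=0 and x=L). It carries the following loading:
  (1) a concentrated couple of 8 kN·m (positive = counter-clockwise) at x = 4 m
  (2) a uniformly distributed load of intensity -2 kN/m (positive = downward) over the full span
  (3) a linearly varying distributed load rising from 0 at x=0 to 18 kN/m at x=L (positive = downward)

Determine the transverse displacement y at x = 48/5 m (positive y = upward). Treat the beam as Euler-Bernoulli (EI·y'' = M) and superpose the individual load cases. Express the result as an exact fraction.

Load 1 — applied couple M₀=8 kN·m at a=4 m (b=L-a=8):
  y_1 = (R_Ax³/6 - M_Ax²/2 - M₀(x-a)²/2)/EI  [x>a] with R_A=8/9, M_A=0 = ((8/9)·(48/5)³/6 - 0·(48/5)²/2 - 8·((48/5)-4)²/2)/200000 = 11/390625 m
Load 2 — uniform load w=-2 kN/m over full span:
  y_2 = -wx²(L-x)²/(24EI) = -(-2)·(48/5)²·(12-(48/5))²/(24·200000) = 432/1953125 m
Load 3 — triangular load w₀=18 kN/m (0→w₀ over full span):
  y_3 = -w₀x²(L-x)²(x+2L)/(120LEI) = -18·(48/5)²·(12-(48/5))²·((48/5)+2·12)/(120·12·200000) = -54432/48828125 m
Superposition: y = Σ y_i = -42257/48828125 m ≈ -0.000865 m

y(48/5) = -42257/48828125 m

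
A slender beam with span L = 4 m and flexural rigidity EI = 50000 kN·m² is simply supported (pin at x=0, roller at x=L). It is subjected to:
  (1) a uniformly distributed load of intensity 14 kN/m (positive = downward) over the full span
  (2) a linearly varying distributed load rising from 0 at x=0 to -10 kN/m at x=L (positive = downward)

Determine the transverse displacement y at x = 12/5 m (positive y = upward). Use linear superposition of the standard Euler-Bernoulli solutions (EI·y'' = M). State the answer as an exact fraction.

y(12/5) = -16568/29296875 m

Load 1 — uniform load w=14 kN/m over full span:
  y_1 = -wx(L³-2Lx²+x³)/(24EI) = -14·(12/5)·(4³-2·4·(12/5)²+(12/5)³)/(24·50000) = -1736/1953125 m
Load 2 — triangular load w₀=-10 kN/m (0→w₀ over full span):
  y_2 = -w₀x(7L⁴-10L²x²+3x⁴)/(360LEI) = -(-10)·(12/5)·(7·4⁴-10·4²·(12/5)²+3·(12/5)⁴)/(360·4·50000) = 9472/29296875 m
Superposition: y = Σ y_i = -16568/29296875 m ≈ -0.000566 m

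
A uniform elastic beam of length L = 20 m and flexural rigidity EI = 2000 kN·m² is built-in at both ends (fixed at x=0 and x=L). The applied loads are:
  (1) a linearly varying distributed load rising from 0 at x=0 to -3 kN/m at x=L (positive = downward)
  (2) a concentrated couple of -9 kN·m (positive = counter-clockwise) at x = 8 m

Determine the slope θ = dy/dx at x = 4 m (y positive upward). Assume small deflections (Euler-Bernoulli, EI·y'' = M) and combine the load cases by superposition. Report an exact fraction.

Load 1 — triangular load w₀=-3 kN/m (0→w₀ over full span):
  θ_1 = -w₀(2x(L-x)(L-2x)(x+2L)+x²(L-x)²)/(120LEI) = -(-3)·(2·4·(20-4)·(20-2·4)·(4+2·20)+4²·(20-4)²)/(120·20·2000) = 28/625 rad
Load 2 — applied couple M₀=-9 kN·m at a=8 m (b=L-a=12):
  θ_2 = (R_Ax²/2 - M_Ax)/EI  [x≤a] with R_A=-81/125, M_A=-27/25 = ((-81/125)·4²/2 - (-27/25)·4)/2000 = -27/62500 rad
Superposition: θ = Σ θ_i = 2773/62500 rad ≈ 0.044368 rad

θ(4) = 2773/62500 rad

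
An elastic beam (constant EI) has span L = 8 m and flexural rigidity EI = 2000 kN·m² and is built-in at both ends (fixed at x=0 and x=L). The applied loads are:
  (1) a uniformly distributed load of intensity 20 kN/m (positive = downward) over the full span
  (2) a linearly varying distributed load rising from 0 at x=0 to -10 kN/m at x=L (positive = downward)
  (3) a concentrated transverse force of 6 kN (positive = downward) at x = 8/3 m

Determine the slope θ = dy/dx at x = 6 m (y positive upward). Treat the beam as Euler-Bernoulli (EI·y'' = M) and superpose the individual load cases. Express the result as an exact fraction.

θ(6) = 127/4000 rad

Load 1 — uniform load w=20 kN/m over full span:
  θ_1 = -wx(L-x)(L-2x)/(12EI) = -20·6·(8-6)·(8-2·6)/(12·2000) = 1/25 rad
Load 2 — triangular load w₀=-10 kN/m (0→w₀ over full span):
  θ_2 = -w₀(2x(L-x)(L-2x)(x+2L)+x²(L-x)²)/(120LEI) = -(-10)·(2·6·(8-6)·(8-2·6)·(6+2·8)+6²·(8-6)²)/(120·8·2000) = -41/4000 rad
Load 3 — point force P=6 kN at a=8/3 m (b=L-a=16/3):
  θ_3 = Pa²(L-x)(2bL-(3b+a)(L-x))/(2L³EI)  [x>a] = 6·(8/3)²·(8-6)·(2·(16/3)·8-(3·(16/3)+(8/3))·(8-6))/(2·8³·2000) = 1/500 rad
Superposition: θ = Σ θ_i = 127/4000 rad ≈ 0.031750 rad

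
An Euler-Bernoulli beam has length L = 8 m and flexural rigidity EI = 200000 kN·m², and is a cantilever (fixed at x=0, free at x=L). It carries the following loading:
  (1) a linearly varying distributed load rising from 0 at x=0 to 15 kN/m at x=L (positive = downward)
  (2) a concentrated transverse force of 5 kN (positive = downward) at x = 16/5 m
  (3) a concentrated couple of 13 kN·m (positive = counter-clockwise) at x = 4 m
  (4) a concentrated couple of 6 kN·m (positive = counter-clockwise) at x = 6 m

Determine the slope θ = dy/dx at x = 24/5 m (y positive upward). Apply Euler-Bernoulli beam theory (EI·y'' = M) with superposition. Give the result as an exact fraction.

θ(24/5) = -25971/6250000 rad

Load 1 — triangular load w₀=15 kN/m (0→w₀ over full span):
  θ_1 = (w₀Lx²/4-w₀L²x/3-w₀x⁴/(24L))/EI = (15·8·(24/5)²/4-15·8²·(24/5)/3-15·(24/5)⁴/(24·8))/200000 = -1731/390625 rad
Load 2 — point force P=5 kN at a=16/5 m (b=L-a=24/5):
  θ_2 = -Pa²/(2EI)  [x>a] = -5·(16/5)²/(2·200000) = -2/15625 rad
Load 3 — applied couple M₀=13 kN·m at a=4 m (b=L-a=4):
  θ_3 = M₀a/EI  [x>a] = 13·4/200000 = 13/50000 rad
Load 4 — applied couple M₀=6 kN·m at a=6 m (b=L-a=2):
  θ_4 = M₀x/EI  [x≤a] = 6·(24/5)/200000 = 9/62500 rad
Superposition: θ = Σ θ_i = -25971/6250000 rad ≈ -0.004155 rad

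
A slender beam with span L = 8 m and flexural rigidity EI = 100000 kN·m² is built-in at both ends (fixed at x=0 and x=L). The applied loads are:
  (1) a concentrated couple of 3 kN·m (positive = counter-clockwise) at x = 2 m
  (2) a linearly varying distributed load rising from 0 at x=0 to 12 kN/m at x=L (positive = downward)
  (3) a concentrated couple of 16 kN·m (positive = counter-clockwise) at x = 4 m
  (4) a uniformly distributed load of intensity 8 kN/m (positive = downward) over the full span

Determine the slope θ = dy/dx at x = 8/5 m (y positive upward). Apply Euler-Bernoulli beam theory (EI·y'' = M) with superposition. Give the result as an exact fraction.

θ(8/5) = -8879/15625000 rad

Load 1 — applied couple M₀=3 kN·m at a=2 m (b=L-a=6):
  θ_1 = (R_Ax²/2 - M_Ax)/EI  [x≤a] with R_A=27/64, M_A=-9/16 = ((27/64)·(8/5)²/2 - (-9/16)·(8/5))/100000 = 9/625000 rad
Load 2 — triangular load w₀=12 kN/m (0→w₀ over full span):
  θ_2 = -w₀(2x(L-x)(L-2x)(x+2L)+x²(L-x)²)/(120LEI) = -12·(2·(8/5)·(8-(8/5))·(8-2·(8/5))·((8/5)+2·8)+(8/5)²·(8-(8/5))²)/(120·8·100000) = -448/1953125 rad
Load 3 — applied couple M₀=16 kN·m at a=4 m (b=L-a=4):
  θ_3 = (R_Ax²/2 - M_Ax)/EI  [x≤a] with R_A=3, M_A=4 = (3·(8/5)²/2 - 4·(8/5))/100000 = -2/78125 rad
Load 4 — uniform load w=8 kN/m over full span:
  θ_4 = -wx(L-x)(L-2x)/(12EI) = -8·(8/5)·(8-(8/5))·(8-2·(8/5))/(12·100000) = -128/390625 rad
Superposition: θ = Σ θ_i = -8879/15625000 rad ≈ -0.000568 rad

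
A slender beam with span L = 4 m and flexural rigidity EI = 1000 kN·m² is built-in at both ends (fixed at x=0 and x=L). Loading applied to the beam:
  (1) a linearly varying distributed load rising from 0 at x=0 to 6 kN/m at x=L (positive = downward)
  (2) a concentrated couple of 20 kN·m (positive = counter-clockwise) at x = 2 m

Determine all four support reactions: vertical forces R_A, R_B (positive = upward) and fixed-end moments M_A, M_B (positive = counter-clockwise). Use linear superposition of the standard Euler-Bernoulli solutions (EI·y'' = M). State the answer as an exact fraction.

R_A = 111/10 kN, M_A = 41/5 kN·m, R_B = 9/10 kN, M_B = 1/5 kN·m

Load 1 — triangular load w₀=6 kN/m (0→w₀ over full span):
  R_A = 3w₀L/20 = 3·6·4/20 = 18/5 kN
  M_A = w₀L²/30 = 6·4²/30 = 16/5 kN·m
  R_B = 7w₀L/20 = 7·6·4/20 = 42/5 kN
  M_B = -w₀L²/20 = -6·4²/20 = -24/5 kN·m
Load 2 — applied couple M₀=20 kN·m at a=2 m (b=L-a=2):
  R_A = 6M₀ab/L³ = 6·20·2·2/4³ = 15/2 kN
  M_A = M₀b(2a-b)/L² = 20·2·(2·2-2)/4² = 5 kN·m
  R_B = -6M₀ab/L³ = -6·20·2·2/4³ = -15/2 kN
  M_B = M₀a(2b-a)/L² = 20·2·(2·2-2)/4² = 5 kN·m
Superposition: R_A = 111/10 kN, M_A = 41/5 kN·m, R_B = 9/10 kN, M_B = 1/5 kN·m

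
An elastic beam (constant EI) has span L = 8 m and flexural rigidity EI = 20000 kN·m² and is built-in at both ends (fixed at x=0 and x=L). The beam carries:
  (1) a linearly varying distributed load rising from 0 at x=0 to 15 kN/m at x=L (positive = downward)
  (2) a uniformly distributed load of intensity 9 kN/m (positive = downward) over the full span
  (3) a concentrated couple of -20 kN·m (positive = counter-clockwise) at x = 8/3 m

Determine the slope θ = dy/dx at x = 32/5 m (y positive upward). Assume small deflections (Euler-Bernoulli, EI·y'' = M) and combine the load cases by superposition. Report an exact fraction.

θ(32/5) = 297/78125 rad

Load 1 — triangular load w₀=15 kN/m (0→w₀ over full span):
  θ_1 = -w₀(2x(L-x)(L-2x)(x+2L)+x²(L-x)²)/(120LEI) = -15·(2·(32/5)·(8-(32/5))·(8-2·(32/5))·((32/5)+2·8)+(32/5)²·(8-(32/5))²)/(120·8·20000) = 128/78125 rad
Load 2 — uniform load w=9 kN/m over full span:
  θ_2 = -wx(L-x)(L-2x)/(12EI) = -9·(32/5)·(8-(32/5))·(8-2·(32/5))/(12·20000) = 144/78125 rad
Load 3 — applied couple M₀=-20 kN·m at a=8/3 m (b=L-a=16/3):
  θ_3 = (R_Ax²/2 - M_Ax - M₀(x-a))/EI  [x>a] with R_A=-10/3, M_A=0 = ((-10/3)·(32/5)²/2 - 0·(32/5) - (-20)·((32/5)-(8/3)))/20000 = 1/3125 rad
Superposition: θ = Σ θ_i = 297/78125 rad ≈ 0.003802 rad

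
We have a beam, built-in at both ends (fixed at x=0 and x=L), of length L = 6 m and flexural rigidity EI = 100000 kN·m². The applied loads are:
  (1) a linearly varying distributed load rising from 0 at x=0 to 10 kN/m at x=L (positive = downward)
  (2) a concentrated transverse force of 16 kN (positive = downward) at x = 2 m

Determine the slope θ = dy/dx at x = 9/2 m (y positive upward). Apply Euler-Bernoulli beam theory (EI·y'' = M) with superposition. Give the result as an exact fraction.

θ(9/2) = 3/20480 rad

Load 1 — triangular load w₀=10 kN/m (0→w₀ over full span):
  θ_1 = -w₀(2x(L-x)(L-2x)(x+2L)+x²(L-x)²)/(120LEI) = -10·(2·(9/2)·(6-(9/2))·(6-2·(9/2))·((9/2)+2·6)+(9/2)²·(6-(9/2))²)/(120·6·100000) = 1107/12800000 rad
Load 2 — point force P=16 kN at a=2 m (b=L-a=4):
  θ_2 = Pa²(L-x)(2bL-(3b+a)(L-x))/(2L³EI)  [x>a] = 16·2²·(6-(9/2))·(2·4·6-(3·4+2)·(6-(9/2)))/(2·6³·100000) = 3/50000 rad
Superposition: θ = Σ θ_i = 3/20480 rad ≈ 0.000146 rad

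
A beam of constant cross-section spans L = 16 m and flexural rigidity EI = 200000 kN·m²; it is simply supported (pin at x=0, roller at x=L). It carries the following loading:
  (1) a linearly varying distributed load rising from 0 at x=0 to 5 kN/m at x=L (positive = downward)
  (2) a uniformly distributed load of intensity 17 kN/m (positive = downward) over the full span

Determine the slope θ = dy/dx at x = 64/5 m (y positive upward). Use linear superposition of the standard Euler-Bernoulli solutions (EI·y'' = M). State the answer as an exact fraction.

Load 1 — triangular load w₀=5 kN/m (0→w₀ over full span):
  θ_1 = -w₀(7L⁴-30L²x²+15x⁴)/(360LEI) = -5·(7·16⁴-30·16²·(64/5)²+15·(64/5)⁴)/(360·16·200000) = 6056/3515625 rad
Load 2 — uniform load w=17 kN/m over full span:
  θ_2 = -w(L³-6Lx²+4x³)/(24EI) = -17·(16³-6·16·(64/5)²+4·(64/5)³)/(24·200000) = 4488/390625 rad
Superposition: θ = Σ θ_i = 46448/3515625 rad ≈ 0.013212 rad

θ(64/5) = 46448/3515625 rad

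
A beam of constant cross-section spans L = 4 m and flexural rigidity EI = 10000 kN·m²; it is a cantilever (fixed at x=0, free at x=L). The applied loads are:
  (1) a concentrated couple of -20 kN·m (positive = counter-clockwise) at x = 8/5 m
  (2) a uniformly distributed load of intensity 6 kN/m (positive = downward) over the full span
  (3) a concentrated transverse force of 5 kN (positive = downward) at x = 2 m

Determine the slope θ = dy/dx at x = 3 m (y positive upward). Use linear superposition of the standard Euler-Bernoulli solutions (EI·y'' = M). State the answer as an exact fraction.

Load 1 — applied couple M₀=-20 kN·m at a=8/5 m (b=L-a=12/5):
  θ_1 = M₀a/EI  [x>a] = (-20)·(8/5)/10000 = -2/625 rad
Load 2 — uniform load w=6 kN/m over full span:
  θ_2 = -wx(x²-3Lx+3L²)/(6EI) = -6·3·(3²-3·4·3+3·4²)/(6·10000) = -63/10000 rad
Load 3 — point force P=5 kN at a=2 m (b=L-a=2):
  θ_3 = -Pa²/(2EI)  [x>a] = -5·2²/(2·10000) = -1/1000 rad
Superposition: θ = Σ θ_i = -21/2000 rad ≈ -0.010500 rad

θ(3) = -21/2000 rad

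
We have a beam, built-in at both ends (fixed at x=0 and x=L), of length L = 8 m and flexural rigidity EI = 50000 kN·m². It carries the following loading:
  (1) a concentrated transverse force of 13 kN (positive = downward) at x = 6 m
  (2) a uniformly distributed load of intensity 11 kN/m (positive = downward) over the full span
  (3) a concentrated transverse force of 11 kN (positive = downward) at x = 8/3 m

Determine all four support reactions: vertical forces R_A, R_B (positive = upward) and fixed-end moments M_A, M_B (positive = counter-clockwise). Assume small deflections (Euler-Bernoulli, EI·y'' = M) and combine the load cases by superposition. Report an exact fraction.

Load 1 — point force P=13 kN at a=6 m (b=L-a=2):
  R_A = Pb²(3a+b)/L³ = 13·2²·(3·6+2)/8³ = 65/32 kN
  M_A = Pab²/L² = 13·6·2²/8² = 39/8 kN·m
  R_B = Pa²(a+3b)/L³ = 13·6²·(6+3·2)/8³ = 351/32 kN
  M_B = -Pa²b/L² = -13·6²·2/8² = -117/8 kN·m
Load 2 — uniform load w=11 kN/m over full span:
  R_A = wL/2 = 11·8/2 = 44 kN
  M_A = wL²/12 = 11·8²/12 = 176/3 kN·m
  R_B = wL/2 = 11·8/2 = 44 kN
  M_B = -wL²/12 = -11·8²/12 = -176/3 kN·m
Load 3 — point force P=11 kN at a=8/3 m (b=L-a=16/3):
  R_A = Pb²(3a+b)/L³ = 11·(16/3)²·(3·(8/3)+(16/3))/8³ = 220/27 kN
  M_A = Pab²/L² = 11·(8/3)·(16/3)²/8² = 352/27 kN·m
  R_B = Pa²(a+3b)/L³ = 11·(8/3)²·((8/3)+3·(16/3))/8³ = 77/27 kN
  M_B = -Pa²b/L² = -11·(8/3)²·(16/3)/8² = -176/27 kN·m
Superposition: R_A = 46811/864 kN, M_A = 16541/216 kN·m, R_B = 49957/864 kN, M_B = -17239/216 kN·m

R_A = 46811/864 kN, M_A = 16541/216 kN·m, R_B = 49957/864 kN, M_B = -17239/216 kN·m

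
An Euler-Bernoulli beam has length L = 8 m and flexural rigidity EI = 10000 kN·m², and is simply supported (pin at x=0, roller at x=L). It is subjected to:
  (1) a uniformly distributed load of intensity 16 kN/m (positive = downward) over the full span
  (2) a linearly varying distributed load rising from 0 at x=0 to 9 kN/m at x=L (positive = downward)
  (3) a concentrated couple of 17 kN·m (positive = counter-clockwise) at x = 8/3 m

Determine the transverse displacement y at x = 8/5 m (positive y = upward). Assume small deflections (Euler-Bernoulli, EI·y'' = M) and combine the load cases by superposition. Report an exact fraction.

y(8/5) = -5524264/87890625 m

Load 1 — uniform load w=16 kN/m over full span:
  y_1 = -wx(L³-2Lx²+x³)/(24EI) = -16·(8/5)·(8³-2·8·(8/5)²+(8/5)³)/(24·10000) = -59392/1171875 m
Load 2 — triangular load w₀=9 kN/m (0→w₀ over full span):
  y_2 = -w₀x(7L⁴-10L²x²+3x⁴)/(360LEI) = -9·(8/5)·(7·8⁴-10·8²·(8/5)²+3·(8/5)⁴)/(360·8·10000) = -132096/9765625 m
Load 3 — applied couple M₀=17 kN·m at a=8/3 m (b=L-a=16/3):
  y_3 = (M₀x³/(6L)+C₁x)/EI  [x≤a] with C₁=M₀(3b²-L²)/(6L)=68/9 = (17·(8/5)³/(6·8)+(68/9)·(8/5))/10000 = 952/703125 m
Superposition: y = Σ y_i = -5524264/87890625 m ≈ -0.062854 m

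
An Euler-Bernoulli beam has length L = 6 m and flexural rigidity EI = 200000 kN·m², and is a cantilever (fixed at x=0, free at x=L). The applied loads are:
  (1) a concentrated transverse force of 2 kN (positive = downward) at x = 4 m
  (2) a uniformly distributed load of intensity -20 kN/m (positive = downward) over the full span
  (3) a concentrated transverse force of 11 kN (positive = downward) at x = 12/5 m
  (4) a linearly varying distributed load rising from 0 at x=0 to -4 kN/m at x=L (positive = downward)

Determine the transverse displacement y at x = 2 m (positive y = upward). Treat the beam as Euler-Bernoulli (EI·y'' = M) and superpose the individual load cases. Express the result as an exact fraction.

Load 1 — point force P=2 kN at a=4 m (b=L-a=2):
  y_1 = -Px²(3a-x)/(6EI)  [x≤a] = -2·2²·(3·4-2)/(6·200000) = -1/15000 m
Load 2 — uniform load w=-20 kN/m over full span:
  y_2 = -wx²(x²-4Lx+6L²)/(24EI) = -(-20)·2²·(2²-4·6·2+6·6²)/(24·200000) = 43/15000 m
Load 3 — point force P=11 kN at a=12/5 m (b=L-a=18/5):
  y_3 = -Px²(3a-x)/(6EI)  [x≤a] = -11·2²·(3·(12/5)-2)/(6·200000) = -143/750000 m
Load 4 — triangular load w₀=-4 kN/m (0→w₀ over full span):
  y_4 = (w₀Lx³/12-w₀L²x²/6-w₀x⁵/(120L))/EI = ((-4)·6·2³/12-(-4)·6²·2²/6-(-4)·2⁵/(120·6))/200000 = 451/1125000 m
Superposition: y = Σ y_i = 6773/2250000 m ≈ 0.003010 m

y(2) = 6773/2250000 m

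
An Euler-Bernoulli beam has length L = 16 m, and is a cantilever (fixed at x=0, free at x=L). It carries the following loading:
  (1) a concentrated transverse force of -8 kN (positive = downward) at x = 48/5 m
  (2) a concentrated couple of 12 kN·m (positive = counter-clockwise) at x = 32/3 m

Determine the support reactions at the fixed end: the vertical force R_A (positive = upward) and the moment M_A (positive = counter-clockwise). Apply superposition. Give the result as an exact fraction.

Load 1 — point force P=-8 kN at a=48/5 m (b=L-a=32/5):
  R_A = P = (-8) = -8 kN
  M_A = Pa = (-8)·(48/5) = -384/5 kN·m
Load 2 — applied couple M₀=12 kN·m at a=32/3 m (b=L-a=16/3):
  R_A = 0 kN
  M_A = -M₀ = -12 kN·m
Superposition: R_A = -8 kN, M_A = -444/5 kN·m

R_A = -8 kN, M_A = -444/5 kN·m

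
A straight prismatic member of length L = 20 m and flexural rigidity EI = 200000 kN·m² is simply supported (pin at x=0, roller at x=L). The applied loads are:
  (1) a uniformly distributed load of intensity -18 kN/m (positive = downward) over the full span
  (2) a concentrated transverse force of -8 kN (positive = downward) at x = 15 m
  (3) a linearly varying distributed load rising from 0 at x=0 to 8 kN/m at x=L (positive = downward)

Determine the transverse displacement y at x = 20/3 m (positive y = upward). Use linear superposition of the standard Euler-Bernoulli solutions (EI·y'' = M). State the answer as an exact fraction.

Load 1 — uniform load w=-18 kN/m over full span:
  y_1 = -wx(L³-2Lx²+x³)/(24EI) = -(-18)·(20/3)·(20³-2·20·(20/3)²+(20/3)³)/(24·200000) = 22/135 m
Load 2 — point force P=-8 kN at a=15 m (b=L-a=5):
  y_2 = -Pbx(L²-b²-x²)/(6LEI)  [x≤a] = -(-8)·5·(20/3)·(20²-5²-(20/3)²)/(6·20·200000) = 119/32400 m
Load 3 — triangular load w₀=8 kN/m (0→w₀ over full span):
  y_3 = -w₀x(7L⁴-10L²x²+3x⁴)/(360LEI) = -8·(20/3)·(7·20⁴-10·20²·(20/3)²+3·(20/3)⁴)/(360·20·200000) = -128/3645 m
Superposition: y = Σ y_i = 38351/291600 m ≈ 0.131519 m

y(20/3) = 38351/291600 m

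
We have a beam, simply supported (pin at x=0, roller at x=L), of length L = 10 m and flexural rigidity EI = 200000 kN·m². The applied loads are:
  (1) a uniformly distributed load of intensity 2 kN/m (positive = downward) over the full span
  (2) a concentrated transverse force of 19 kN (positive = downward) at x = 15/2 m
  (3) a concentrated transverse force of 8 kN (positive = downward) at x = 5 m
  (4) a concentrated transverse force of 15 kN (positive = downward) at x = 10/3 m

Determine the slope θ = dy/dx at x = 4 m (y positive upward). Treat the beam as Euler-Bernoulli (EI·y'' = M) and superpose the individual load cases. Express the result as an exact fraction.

θ(4) = -81917/172800000 rad

Load 1 — uniform load w=2 kN/m over full span:
  θ_1 = -w(L³-6Lx²+4x³)/(24EI) = -2·(10³-6·10·4²+4·4³)/(24·200000) = -37/300000 rad
Load 2 — point force P=19 kN at a=15/2 m (b=L-a=5/2):
  θ_2 = -Pb(L²-b²-3x²)/(6LEI)  [x≤a] = -19·(5/2)·(10²-(5/2)²-3·4²)/(6·10·200000) = -1159/6400000 rad
Load 3 — point force P=8 kN at a=5 m (b=L-a=5):
  θ_3 = -Pb(L²-b²-3x²)/(6LEI)  [x≤a] = -8·5·(10²-5²-3·4²)/(6·10·200000) = -9/100000 rad
Load 4 — point force P=15 kN at a=10/3 m (b=L-a=20/3):
  θ_4 = -Pa(2L²-6Lx+3x²+a²)/(6LEI)  [x>a] = -15·(10/3)·(2·10²-6·10·4+3·4²+(10/3)²)/(6·10·200000) = -43/540000 rad
Superposition: θ = Σ θ_i = -81917/172800000 rad ≈ -0.000474 rad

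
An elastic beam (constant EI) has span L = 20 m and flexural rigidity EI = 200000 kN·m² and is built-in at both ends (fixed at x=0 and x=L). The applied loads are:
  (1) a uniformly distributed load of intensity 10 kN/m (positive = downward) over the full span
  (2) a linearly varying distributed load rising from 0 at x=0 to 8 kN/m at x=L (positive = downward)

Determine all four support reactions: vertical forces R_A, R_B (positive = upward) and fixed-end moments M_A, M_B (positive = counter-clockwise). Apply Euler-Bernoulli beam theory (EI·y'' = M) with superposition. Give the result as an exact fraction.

R_A = 124 kN, M_A = 440 kN·m, R_B = 156 kN, M_B = -1480/3 kN·m

Load 1 — uniform load w=10 kN/m over full span:
  R_A = wL/2 = 10·20/2 = 100 kN
  M_A = wL²/12 = 10·20²/12 = 1000/3 kN·m
  R_B = wL/2 = 10·20/2 = 100 kN
  M_B = -wL²/12 = -10·20²/12 = -1000/3 kN·m
Load 2 — triangular load w₀=8 kN/m (0→w₀ over full span):
  R_A = 3w₀L/20 = 3·8·20/20 = 24 kN
  M_A = w₀L²/30 = 8·20²/30 = 320/3 kN·m
  R_B = 7w₀L/20 = 7·8·20/20 = 56 kN
  M_B = -w₀L²/20 = -8·20²/20 = -160 kN·m
Superposition: R_A = 124 kN, M_A = 440 kN·m, R_B = 156 kN, M_B = -1480/3 kN·m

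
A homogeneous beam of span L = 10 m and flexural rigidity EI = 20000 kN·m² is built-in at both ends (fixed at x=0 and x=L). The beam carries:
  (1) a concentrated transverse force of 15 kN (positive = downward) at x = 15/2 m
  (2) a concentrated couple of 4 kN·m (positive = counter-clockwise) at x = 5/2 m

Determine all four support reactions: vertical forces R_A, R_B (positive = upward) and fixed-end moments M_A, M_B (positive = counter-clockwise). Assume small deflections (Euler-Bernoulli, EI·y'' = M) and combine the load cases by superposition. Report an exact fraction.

Load 1 — point force P=15 kN at a=15/2 m (b=L-a=5/2):
  R_A = Pb²(3a+b)/L³ = 15·(5/2)²·(3·(15/2)+(5/2))/10³ = 75/32 kN
  M_A = Pab²/L² = 15·(15/2)·(5/2)²/10² = 225/32 kN·m
  R_B = Pa²(a+3b)/L³ = 15·(15/2)²·((15/2)+3·(5/2))/10³ = 405/32 kN
  M_B = -Pa²b/L² = -15·(15/2)²·(5/2)/10² = -675/32 kN·m
Load 2 — applied couple M₀=4 kN·m at a=5/2 m (b=L-a=15/2):
  R_A = 6M₀ab/L³ = 6·4·(5/2)·(15/2)/10³ = 9/20 kN
  M_A = M₀b(2a-b)/L² = 4·(15/2)·(2·(5/2)-(15/2))/10² = -3/4 kN·m
  R_B = -6M₀ab/L³ = -6·4·(5/2)·(15/2)/10³ = -9/20 kN
  M_B = M₀a(2b-a)/L² = 4·(5/2)·(2·(15/2)-(5/2))/10² = 5/4 kN·m
Superposition: R_A = 447/160 kN, M_A = 201/32 kN·m, R_B = 1953/160 kN, M_B = -635/32 kN·m

R_A = 447/160 kN, M_A = 201/32 kN·m, R_B = 1953/160 kN, M_B = -635/32 kN·m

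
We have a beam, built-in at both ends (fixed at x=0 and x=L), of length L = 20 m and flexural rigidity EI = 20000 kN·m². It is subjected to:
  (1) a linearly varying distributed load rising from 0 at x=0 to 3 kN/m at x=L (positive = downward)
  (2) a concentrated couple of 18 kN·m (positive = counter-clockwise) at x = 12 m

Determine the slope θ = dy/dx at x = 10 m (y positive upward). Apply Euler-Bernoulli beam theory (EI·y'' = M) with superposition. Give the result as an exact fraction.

θ(10) = -53/200000 rad

Load 1 — triangular load w₀=3 kN/m (0→w₀ over full span):
  θ_1 = -w₀(2x(L-x)(L-2x)(x+2L)+x²(L-x)²)/(120LEI) = -3·(2·10·(20-10)·(20-2·10)·(10+2·20)+10²·(20-10)²)/(120·20·20000) = -1/1600 rad
Load 2 — applied couple M₀=18 kN·m at a=12 m (b=L-a=8):
  θ_2 = (R_Ax²/2 - M_Ax)/EI  [x≤a] with R_A=162/125, M_A=144/25 = ((162/125)·10²/2 - (144/25)·10)/20000 = 9/25000 rad
Superposition: θ = Σ θ_i = -53/200000 rad ≈ -0.000265 rad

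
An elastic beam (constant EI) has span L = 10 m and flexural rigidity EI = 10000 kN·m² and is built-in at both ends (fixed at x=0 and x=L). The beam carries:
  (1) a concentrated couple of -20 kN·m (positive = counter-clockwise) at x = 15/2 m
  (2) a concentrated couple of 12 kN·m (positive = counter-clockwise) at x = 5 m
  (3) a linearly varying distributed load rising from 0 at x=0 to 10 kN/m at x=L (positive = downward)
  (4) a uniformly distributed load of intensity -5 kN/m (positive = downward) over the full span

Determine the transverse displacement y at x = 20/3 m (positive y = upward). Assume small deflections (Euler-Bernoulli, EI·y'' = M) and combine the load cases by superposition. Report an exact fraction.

y(20/3) = 193/72900 m

Load 1 — applied couple M₀=-20 kN·m at a=15/2 m (b=L-a=5/2):
  y_1 = (R_Ax³/6 - M_Ax²/2)/EI  [x≤a] with R_A=-9/4, M_A=-25/4 = ((-9/4)·(20/3)³/6 - (-25/4)·(20/3)²/2)/10000 = 1/360 m
Load 2 — applied couple M₀=12 kN·m at a=5 m (b=L-a=5):
  y_2 = (R_Ax³/6 - M_Ax²/2 - M₀(x-a)²/2)/EI  [x>a] with R_A=9/5, M_A=3 = ((9/5)·(20/3)³/6 - 3·(20/3)²/2 - 12·((20/3)-5)²/2)/10000 = 1/1800 m
Load 3 — triangular load w₀=10 kN/m (0→w₀ over full span):
  y_3 = -w₀x²(L-x)²(x+2L)/(120LEI) = -10·(20/3)²·(10-(20/3))²·((20/3)+2·10)/(120·10·10000) = -8/729 m
Load 4 — uniform load w=-5 kN/m over full span:
  y_4 = -wx²(L-x)²/(24EI) = -(-5)·(20/3)²·(10-(20/3))²/(24·10000) = 5/486 m
Superposition: y = Σ y_i = 193/72900 m ≈ 0.002647 m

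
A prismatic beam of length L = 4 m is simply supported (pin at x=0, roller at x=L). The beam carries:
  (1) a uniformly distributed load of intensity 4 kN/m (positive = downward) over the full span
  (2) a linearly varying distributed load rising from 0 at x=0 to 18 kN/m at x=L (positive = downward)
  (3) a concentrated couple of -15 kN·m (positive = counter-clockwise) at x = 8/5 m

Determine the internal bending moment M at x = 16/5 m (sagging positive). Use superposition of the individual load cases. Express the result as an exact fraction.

M(16/5) = 2743/125 kN·m

Load 1 — uniform load w=4 kN/m over full span:
  M_1 = wx(L-x)/2 = 4·(16/5)·(4-(16/5))/2 = 128/25 kN·m
Load 2 — triangular load w₀=18 kN/m (0→w₀ over full span):
  M_2 = w₀Lx/6 - w₀x³/(6L) = 18·4·(16/5)/6 - 18·(16/5)³/(6·4) = 1728/125 kN·m
Load 3 — applied couple M₀=-15 kN·m at a=8/5 m (b=L-a=12/5):
  M_3 = M₀x/L - M₀  [x>a] = (-15)·(16/5)/4 - (-15) = 3 kN·m
Superposition: M = Σ M_i = 2743/125 kN·m ≈ 21.944000 kN·m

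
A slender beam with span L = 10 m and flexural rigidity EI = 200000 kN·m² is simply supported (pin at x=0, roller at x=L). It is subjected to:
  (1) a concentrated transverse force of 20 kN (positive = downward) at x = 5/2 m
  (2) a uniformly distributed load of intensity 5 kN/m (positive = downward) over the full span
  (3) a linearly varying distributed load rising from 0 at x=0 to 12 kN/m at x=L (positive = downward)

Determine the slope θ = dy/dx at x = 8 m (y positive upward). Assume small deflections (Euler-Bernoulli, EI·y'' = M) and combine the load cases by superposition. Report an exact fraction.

Load 1 — point force P=20 kN at a=5/2 m (b=L-a=15/2):
  θ_1 = -Pa(2L²-6Lx+3x²+a²)/(6LEI)  [x>a] = -20·(5/2)·(2·10²-6·10·8+3·8²+(5/2)²)/(6·10·200000) = 109/320000 rad
Load 2 — uniform load w=5 kN/m over full span:
  θ_2 = -w(L³-6Lx²+4x³)/(24EI) = -5·(10³-6·10·8²+4·8³)/(24·200000) = 33/40000 rad
Load 3 — triangular load w₀=12 kN/m (0→w₀ over full span):
  θ_3 = -w₀(7L⁴-30L²x²+15x⁴)/(360LEI) = -12·(7·10⁴-30·10²·8²+15·8⁴)/(360·10·200000) = 757/750000 rad
Superposition: θ = Σ θ_i = 52199/24000000 rad ≈ 0.002175 rad

θ(8) = 52199/24000000 rad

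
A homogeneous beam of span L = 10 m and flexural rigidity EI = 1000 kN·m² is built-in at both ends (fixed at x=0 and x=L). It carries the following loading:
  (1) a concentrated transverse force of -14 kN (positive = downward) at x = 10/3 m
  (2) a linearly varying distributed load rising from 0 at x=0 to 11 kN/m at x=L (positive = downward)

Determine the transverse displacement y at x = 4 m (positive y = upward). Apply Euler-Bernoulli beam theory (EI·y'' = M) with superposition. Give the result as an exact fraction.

Load 1 — point force P=-14 kN at a=10/3 m (b=L-a=20/3):
  y_1 = -Pa²(L-x)²(3bL-(3b+a)(L-x))/(6L³EI)  [x>a] = -(-14)·(10/3)²·(10-4)²·(3·(20/3)·10-(3·(20/3)+(10/3))·(10-4))/(6·10³·1000) = 7/125 m
Load 2 — triangular load w₀=11 kN/m (0→w₀ over full span):
  y_2 = -w₀x²(L-x)²(x+2L)/(120LEI) = -11·4²·(10-4)²·(4+2·10)/(120·10·1000) = -396/3125 m
Superposition: y = Σ y_i = -221/3125 m ≈ -0.070720 m

y(4) = -221/3125 m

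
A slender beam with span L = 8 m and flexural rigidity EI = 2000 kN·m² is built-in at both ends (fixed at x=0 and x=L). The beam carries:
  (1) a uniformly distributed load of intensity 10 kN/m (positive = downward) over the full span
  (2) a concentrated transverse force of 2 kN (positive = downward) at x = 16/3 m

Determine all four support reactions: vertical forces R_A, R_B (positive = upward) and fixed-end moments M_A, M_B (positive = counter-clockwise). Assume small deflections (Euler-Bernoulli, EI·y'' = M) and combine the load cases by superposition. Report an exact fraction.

Load 1 — uniform load w=10 kN/m over full span:
  R_A = wL/2 = 10·8/2 = 40 kN
  M_A = wL²/12 = 10·8²/12 = 160/3 kN·m
  R_B = wL/2 = 10·8/2 = 40 kN
  M_B = -wL²/12 = -10·8²/12 = -160/3 kN·m
Load 2 — point force P=2 kN at a=16/3 m (b=L-a=8/3):
  R_A = Pb²(3a+b)/L³ = 2·(8/3)²·(3·(16/3)+(8/3))/8³ = 14/27 kN
  M_A = Pab²/L² = 2·(16/3)·(8/3)²/8² = 32/27 kN·m
  R_B = Pa²(a+3b)/L³ = 2·(16/3)²·((16/3)+3·(8/3))/8³ = 40/27 kN
  M_B = -Pa²b/L² = -2·(16/3)²·(8/3)/8² = -64/27 kN·m
Superposition: R_A = 1094/27 kN, M_A = 1472/27 kN·m, R_B = 1120/27 kN, M_B = -1504/27 kN·m

R_A = 1094/27 kN, M_A = 1472/27 kN·m, R_B = 1120/27 kN, M_B = -1504/27 kN·m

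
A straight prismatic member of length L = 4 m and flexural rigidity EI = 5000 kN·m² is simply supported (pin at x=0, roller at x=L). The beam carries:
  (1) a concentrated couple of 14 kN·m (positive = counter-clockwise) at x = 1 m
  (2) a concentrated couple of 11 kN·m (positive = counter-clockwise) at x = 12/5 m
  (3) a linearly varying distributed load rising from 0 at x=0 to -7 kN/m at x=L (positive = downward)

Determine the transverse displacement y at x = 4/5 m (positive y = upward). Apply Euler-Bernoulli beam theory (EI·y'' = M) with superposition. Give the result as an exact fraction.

y(4/5) = 430849/234375000 m

Load 1 — applied couple M₀=14 kN·m at a=1 m (b=L-a=3):
  y_1 = (M₀x³/(6L)+C₁x)/EI  [x≤a] with C₁=M₀(3b²-L²)/(6L)=77/12 = (14·(4/5)³/(6·4)+(77/12)·(4/5))/5000 = 679/625000 m
Load 2 — applied couple M₀=11 kN·m at a=12/5 m (b=L-a=8/5):
  y_2 = (M₀x³/(6L)+C₁x)/EI  [x≤a] with C₁=M₀(3b²-L²)/(6L)=-286/75 = (11·(4/5)³/(6·4)+(-286/75)·(4/5))/5000 = -44/78125 m
Load 3 — triangular load w₀=-7 kN/m (0→w₀ over full span):
  y_3 = -w₀x(7L⁴-10L²x²+3x⁴)/(360LEI) = -(-7)·(4/5)·(7·4⁴-10·4²·(4/5)²+3·(4/5)⁴)/(360·4·5000) = 38528/29296875 m
Superposition: y = Σ y_i = 430849/234375000 m ≈ 0.001838 m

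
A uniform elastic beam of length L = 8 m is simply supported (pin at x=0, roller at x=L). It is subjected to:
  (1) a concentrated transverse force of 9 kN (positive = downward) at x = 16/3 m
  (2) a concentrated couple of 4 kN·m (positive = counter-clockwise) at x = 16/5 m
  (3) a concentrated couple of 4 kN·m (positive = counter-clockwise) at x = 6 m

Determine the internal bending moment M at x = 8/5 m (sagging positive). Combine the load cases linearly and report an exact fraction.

Load 1 — point force P=9 kN at a=16/3 m (b=L-a=8/3):
  M_1 = Pbx/L  [x≤a] = 9·(8/3)·(8/5)/8 = 24/5 kN·m
Load 2 — applied couple M₀=4 kN·m at a=16/5 m (b=L-a=24/5):
  M_2 = M₀x/L  [x≤a] = 4·(8/5)/8 = 4/5 kN·m
Load 3 — applied couple M₀=4 kN·m at a=6 m (b=L-a=2):
  M_3 = M₀x/L  [x≤a] = 4·(8/5)/8 = 4/5 kN·m
Superposition: M = Σ M_i = 32/5 kN·m ≈ 6.400000 kN·m

M(8/5) = 32/5 kN·m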